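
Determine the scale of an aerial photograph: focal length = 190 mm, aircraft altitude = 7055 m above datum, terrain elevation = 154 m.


scale = f / (H - h) = 190 mm / 6901 m = 190 / 6901000 = 1:36321

1:36321


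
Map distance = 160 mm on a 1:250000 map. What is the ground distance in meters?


ground = 160 mm * 250000 / 1000 = 40000.0 m

40000.0 m


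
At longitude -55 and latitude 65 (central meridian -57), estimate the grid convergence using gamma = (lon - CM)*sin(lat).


gamma = (-55 - -57) * sin(65) = 2 * 0.906308 = 1.813 degrees

1.813 degrees


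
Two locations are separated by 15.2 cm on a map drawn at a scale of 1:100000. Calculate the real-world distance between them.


ground = 15.2 cm * 100000 / 100 = 15200.0 m = 15.2 km

15.2 km


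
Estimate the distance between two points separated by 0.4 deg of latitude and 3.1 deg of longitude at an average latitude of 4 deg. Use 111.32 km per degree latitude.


dlat_km = 0.4 * 111.32 = 44.528
dlon_km = 3.1 * 111.32 * cos(4) ≈ 344.251
dist = sqrt(44.528^2 + 344.251^2) ≈ 347.1 km

347.1 km


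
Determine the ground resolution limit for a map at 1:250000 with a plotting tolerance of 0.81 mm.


ground = 0.81 mm * 250000 / 1000 = 202.5 m

202.5 m


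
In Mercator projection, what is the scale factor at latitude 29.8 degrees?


SF = 1 / cos(29.8) = 1 / 0.867765 = 1.152

1.152


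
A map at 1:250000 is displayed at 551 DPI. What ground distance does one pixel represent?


pixel_cm = 2.54 / 551 ≈ 0.00461 cm
ground = pixel_cm * 250000 / 100 = 2.54 * 250000 / (551 * 100) = 635000 / 55100 ≈ 11.52 m

11.52 m


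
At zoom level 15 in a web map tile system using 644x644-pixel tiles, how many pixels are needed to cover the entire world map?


tiles per axis = 2^15 = 32768
total tiles = 32768^2 = 1073741824
pixels per axis = 32768 * 644 = 21102592
total pixels = 21102592^2 = 445319389118464

445319389118464 pixels


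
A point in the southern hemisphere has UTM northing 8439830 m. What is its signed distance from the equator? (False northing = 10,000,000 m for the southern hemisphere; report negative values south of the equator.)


For southern: actual = 8439830 - 10000000 = -1560170 m

-1560170 m


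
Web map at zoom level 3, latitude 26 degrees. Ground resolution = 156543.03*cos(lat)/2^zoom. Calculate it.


res = 156543.03 * cos(26) / 2^3 = 156543.03 * 0.89879405 / 8 = 17587.49 m/pixel

17587.49 m/pixel


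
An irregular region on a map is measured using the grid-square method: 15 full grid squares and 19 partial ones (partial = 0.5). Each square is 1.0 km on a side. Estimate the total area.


effective squares = 15 + 19 * 0.5 = 24.5
area = 24.5 * 1.0 = 24.5 km^2

24.5 km^2


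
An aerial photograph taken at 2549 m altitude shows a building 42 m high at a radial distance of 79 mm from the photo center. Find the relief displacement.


d = h * r / H = 42 * 79 / 2549 = 1.3 mm

1.3 mm


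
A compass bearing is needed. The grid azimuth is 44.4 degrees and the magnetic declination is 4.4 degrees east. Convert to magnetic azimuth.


magnetic azimuth = grid azimuth - declination (east +ve)
mag_az = 44.4 - 4.4 = 40.0 degrees

40.0 degrees


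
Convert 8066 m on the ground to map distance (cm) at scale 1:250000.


map_cm = 8066 * 100 / 250000 = 3.2264 cm ≈ 3.23 cm

3.23 cm


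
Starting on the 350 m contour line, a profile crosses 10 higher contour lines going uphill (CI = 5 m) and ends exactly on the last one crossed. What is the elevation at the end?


elevation = 350 + 10 * 5 = 400 m

400 m


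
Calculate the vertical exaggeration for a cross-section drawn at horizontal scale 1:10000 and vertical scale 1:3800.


VE = horizontal_scale / vertical_scale = 10000 / 3800 ≈ 2.6

2.6x


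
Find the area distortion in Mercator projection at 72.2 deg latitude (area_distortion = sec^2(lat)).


area_distortion = 1/cos^2(72.2) = 10.701

10.701


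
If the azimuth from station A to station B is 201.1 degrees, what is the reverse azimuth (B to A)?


back azimuth = (201.1 + 180) mod 360 = 21.1 degrees

21.1 degrees


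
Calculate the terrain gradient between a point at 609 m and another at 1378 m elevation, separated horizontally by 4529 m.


gradient = (1378 - 609) / 4529 = 769 / 4529 = 0.1698

0.1698


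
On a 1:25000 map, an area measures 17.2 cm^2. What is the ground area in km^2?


ground_area = 17.2 * (25000/100)^2 = 1075000.0 m^2 = 1.075 km^2

1.075 km^2


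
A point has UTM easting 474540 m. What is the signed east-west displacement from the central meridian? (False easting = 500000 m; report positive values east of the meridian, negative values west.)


displacement = 474540 - 500000 = -25460 m

-25460 m


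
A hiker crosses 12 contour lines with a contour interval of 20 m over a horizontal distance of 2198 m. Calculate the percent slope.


elevation change = 12 * 20 = 240 m
slope = 240 / 2198 * 100 = 10.9%

10.9%


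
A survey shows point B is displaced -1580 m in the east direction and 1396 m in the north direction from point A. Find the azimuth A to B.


az = atan2(-1580, 1396) = -48.5 deg
adjusted to 0-360: 311.5 degrees

311.5 degrees


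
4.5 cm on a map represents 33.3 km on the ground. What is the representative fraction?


ground = 33.3 km = 3330000 cm; RF denominator = ground / map = 3330000 / 4.5 = 740000; RF = 1:740000

1:740000


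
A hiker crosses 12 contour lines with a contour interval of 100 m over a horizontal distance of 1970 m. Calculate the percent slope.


elevation change = 12 * 100 = 1200 m
slope = 1200 / 1970 * 100 = 60.9%

60.9%


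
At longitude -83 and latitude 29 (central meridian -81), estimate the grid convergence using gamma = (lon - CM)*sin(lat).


gamma = (-83 - -81) * sin(29) = -2 * 0.48481 = -0.97 degrees

-0.97 degrees


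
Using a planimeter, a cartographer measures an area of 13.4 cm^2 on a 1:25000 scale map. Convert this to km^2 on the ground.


ground_area = 13.4 * (25000/100)^2 = 837500.0 m^2 = 0.8375 km^2 ≈ 0.838 km^2

0.838 km^2


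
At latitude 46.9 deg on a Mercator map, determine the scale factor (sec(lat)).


SF = 1 / cos(46.9) = 1 / 0.683274 = 1.464

1.464


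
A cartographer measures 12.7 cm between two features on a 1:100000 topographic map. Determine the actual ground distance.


ground = 12.7 cm * 100000 / 100 = 12700.0 m = 12.7 km

12.7 km


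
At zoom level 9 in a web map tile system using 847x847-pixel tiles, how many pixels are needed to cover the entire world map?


tiles per axis = 2^9 = 512
total tiles = 512^2 = 262144
pixels per axis = 512 * 847 = 433664
total pixels = 433664^2 = 188064464896

188064464896 pixels


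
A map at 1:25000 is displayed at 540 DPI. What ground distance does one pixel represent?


pixel_cm = 2.54 / 540 ≈ 0.004704 cm
ground = pixel_cm * 25000 / 100 = 2.54 * 25000 / (540 * 100) = 63500 / 54000 ≈ 1.18 m

1.18 m


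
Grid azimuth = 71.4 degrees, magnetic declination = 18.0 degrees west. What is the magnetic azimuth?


magnetic azimuth = grid azimuth - declination (east +ve)
mag_az = 71.4 - -18.0 = 89.4 degrees

89.4 degrees


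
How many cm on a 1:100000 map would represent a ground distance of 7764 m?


map_cm = 7764 * 100 / 100000 = 7.764 cm ≈ 7.76 cm

7.76 cm


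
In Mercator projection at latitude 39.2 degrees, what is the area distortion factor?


area_distortion = 1/cos^2(39.2) = 1.665

1.665


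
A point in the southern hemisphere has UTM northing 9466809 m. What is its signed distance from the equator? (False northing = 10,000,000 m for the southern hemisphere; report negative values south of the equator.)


For southern: actual = 9466809 - 10000000 = -533191 m

-533191 m


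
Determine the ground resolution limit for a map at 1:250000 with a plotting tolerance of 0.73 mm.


ground = 0.73 mm * 250000 / 1000 = 182.5 m

182.5 m


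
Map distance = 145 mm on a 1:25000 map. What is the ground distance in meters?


ground = 145 mm * 25000 / 1000 = 3625.0 m

3625.0 m


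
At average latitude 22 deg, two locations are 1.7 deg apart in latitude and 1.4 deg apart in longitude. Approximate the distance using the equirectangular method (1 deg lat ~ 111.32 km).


dlat_km = 1.7 * 111.32 = 189.244
dlon_km = 1.4 * 111.32 * cos(22) ≈ 144.5
dist = sqrt(189.244^2 + 144.5^2) ≈ 238.1 km

238.1 km


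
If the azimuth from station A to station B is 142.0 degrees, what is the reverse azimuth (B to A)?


back azimuth = (142.0 + 180) mod 360 = 322.0 degrees

322.0 degrees


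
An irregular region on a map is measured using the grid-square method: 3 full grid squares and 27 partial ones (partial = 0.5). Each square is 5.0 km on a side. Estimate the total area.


effective squares = 3 + 27 * 0.5 = 16.5
area = 16.5 * 25.0 = 412.5 km^2

412.5 km^2


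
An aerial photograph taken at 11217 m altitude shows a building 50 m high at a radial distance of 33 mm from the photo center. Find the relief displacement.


d = h * r / H = 50 * 33 / 11217 = 0.15 mm

0.15 mm


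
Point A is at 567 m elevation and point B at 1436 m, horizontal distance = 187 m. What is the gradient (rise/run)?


gradient = (1436 - 567) / 187 = 869 / 187 = 4.6471

4.6471


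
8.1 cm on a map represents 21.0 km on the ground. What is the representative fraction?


ground = 21.0 km = 2100000 cm; RF denominator = ground / map = 2100000 / 8.1 ≈ 259259; RF = 1:259259

1:259259


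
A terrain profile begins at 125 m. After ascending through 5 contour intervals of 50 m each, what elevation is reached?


elevation = 125 + 5 * 50 = 375 m

375 m


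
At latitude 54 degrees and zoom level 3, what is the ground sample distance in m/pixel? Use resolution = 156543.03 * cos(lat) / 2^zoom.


res = 156543.03 * cos(54) / 2^3 = 156543.03 * 0.58778525 / 8 = 11501.71 m/pixel

11501.71 m/pixel


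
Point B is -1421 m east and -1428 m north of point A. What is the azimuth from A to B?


az = atan2(-1421, -1428) = -135.1 deg
adjusted to 0-360: 224.9 degrees

224.9 degrees


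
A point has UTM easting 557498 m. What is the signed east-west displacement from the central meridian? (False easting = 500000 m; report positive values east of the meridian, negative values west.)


displacement = 557498 - 500000 = 57498 m

57498 m


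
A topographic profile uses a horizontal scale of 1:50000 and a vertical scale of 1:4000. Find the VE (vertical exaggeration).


VE = horizontal_scale / vertical_scale = 50000 / 4000 = 12.5

12.5x


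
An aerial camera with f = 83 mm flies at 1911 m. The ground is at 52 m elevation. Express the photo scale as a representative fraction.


scale = f / (H - h) = 83 mm / 1859 m = 83 / 1859000 = 1:22398

1:22398


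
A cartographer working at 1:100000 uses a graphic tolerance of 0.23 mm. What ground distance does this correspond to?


ground = 0.23 mm * 100000 / 1000 = 23.0 m

23.0 m


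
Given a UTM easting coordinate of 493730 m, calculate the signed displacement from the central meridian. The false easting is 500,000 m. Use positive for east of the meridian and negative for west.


displacement = 493730 - 500000 = -6270 m

-6270 m


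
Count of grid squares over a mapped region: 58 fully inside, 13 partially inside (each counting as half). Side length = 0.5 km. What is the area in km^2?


effective squares = 58 + 13 * 0.5 = 64.5
area = 64.5 * 0.25 = 16.125 km^2

16.125 km^2


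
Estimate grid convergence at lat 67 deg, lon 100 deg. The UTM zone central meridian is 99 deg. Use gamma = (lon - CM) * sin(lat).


gamma = (100 - 99) * sin(67) = 1 * 0.920505 = 0.921 degrees

0.921 degrees


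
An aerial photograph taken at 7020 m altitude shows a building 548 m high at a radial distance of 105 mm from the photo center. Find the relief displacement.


d = h * r / H = 548 * 105 / 7020 = 8.2 mm

8.2 mm


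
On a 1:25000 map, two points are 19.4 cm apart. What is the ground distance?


ground = 19.4 cm * 25000 / 100 = 4850.0 m = 4.85 km

4.85 km


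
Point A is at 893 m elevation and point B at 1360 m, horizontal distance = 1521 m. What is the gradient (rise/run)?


gradient = (1360 - 893) / 1521 = 467 / 1521 = 0.307

0.307


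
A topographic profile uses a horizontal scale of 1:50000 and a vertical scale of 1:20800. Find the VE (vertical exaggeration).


VE = horizontal_scale / vertical_scale = 50000 / 20800 ≈ 2.4

2.4x


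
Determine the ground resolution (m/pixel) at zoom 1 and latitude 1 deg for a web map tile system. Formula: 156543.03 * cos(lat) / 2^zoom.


res = 156543.03 * cos(1) / 2^1 = 156543.03 * 0.9998477 / 2 = 78259.59 m/pixel

78259.59 m/pixel


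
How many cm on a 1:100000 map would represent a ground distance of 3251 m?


map_cm = 3251 * 100 / 100000 = 3.251 cm ≈ 3.25 cm

3.25 cm


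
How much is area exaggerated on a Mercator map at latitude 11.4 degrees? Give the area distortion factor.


area_distortion = 1/cos^2(11.4) = 1.041

1.041


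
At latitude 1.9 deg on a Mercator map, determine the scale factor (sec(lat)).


SF = 1 / cos(1.9) = 1 / 0.99945 = 1.001

1.001


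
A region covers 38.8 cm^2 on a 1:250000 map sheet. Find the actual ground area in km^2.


ground_area = 38.8 * (250000/100)^2 = 242500000.0 m^2 = 242.5 km^2

242.5 km^2


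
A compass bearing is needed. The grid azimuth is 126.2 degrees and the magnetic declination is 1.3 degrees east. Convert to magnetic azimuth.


magnetic azimuth = grid azimuth - declination (east +ve)
mag_az = 126.2 - 1.3 = 124.9 degrees

124.9 degrees


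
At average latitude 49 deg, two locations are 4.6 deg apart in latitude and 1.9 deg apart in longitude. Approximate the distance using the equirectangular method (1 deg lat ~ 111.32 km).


dlat_km = 4.6 * 111.32 = 512.072
dlon_km = 1.9 * 111.32 * cos(49) ≈ 138.762
dist = sqrt(512.072^2 + 138.762^2) ≈ 530.5 km

530.5 km


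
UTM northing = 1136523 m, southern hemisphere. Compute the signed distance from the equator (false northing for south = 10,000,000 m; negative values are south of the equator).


For southern: actual = 1136523 - 10000000 = -8863477 m

-8863477 m


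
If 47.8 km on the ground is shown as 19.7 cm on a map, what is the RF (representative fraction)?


ground = 47.8 km = 4780000 cm; RF denominator = ground / map = 4780000 / 19.7 ≈ 242640; RF = 1:242640

1:242640


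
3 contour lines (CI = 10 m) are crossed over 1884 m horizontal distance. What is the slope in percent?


elevation change = 3 * 10 = 30 m
slope = 30 / 1884 * 100 = 1.6%

1.6%


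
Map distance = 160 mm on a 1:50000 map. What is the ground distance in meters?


ground = 160 mm * 50000 / 1000 = 8000.0 m

8000.0 m


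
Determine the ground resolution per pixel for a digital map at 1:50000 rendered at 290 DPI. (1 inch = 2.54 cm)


pixel_cm = 2.54 / 290 ≈ 0.008759 cm
ground = pixel_cm * 50000 / 100 = 2.54 * 50000 / (290 * 100) = 127000 / 29000 ≈ 4.38 m

4.38 m


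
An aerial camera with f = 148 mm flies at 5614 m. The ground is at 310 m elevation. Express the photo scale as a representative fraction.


scale = f / (H - h) = 148 mm / 5304 m = 148 / 5304000 = 1:35838

1:35838


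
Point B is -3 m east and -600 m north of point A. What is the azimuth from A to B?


az = atan2(-3, -600) = -179.7 deg
adjusted to 0-360: 180.3 degrees

180.3 degrees


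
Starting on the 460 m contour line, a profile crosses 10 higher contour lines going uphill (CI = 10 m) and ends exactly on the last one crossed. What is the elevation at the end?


elevation = 460 + 10 * 10 = 560 m

560 m


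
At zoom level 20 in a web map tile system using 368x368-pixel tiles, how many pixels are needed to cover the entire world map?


tiles per axis = 2^20 = 1048576
total tiles = 1048576^2 = 1099511627776
pixels per axis = 1048576 * 368 = 385875968
total pixels = 385875968^2 = 148900262679937024

148900262679937024 pixels


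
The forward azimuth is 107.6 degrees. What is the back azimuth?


back azimuth = (107.6 + 180) mod 360 = 287.6 degrees

287.6 degrees


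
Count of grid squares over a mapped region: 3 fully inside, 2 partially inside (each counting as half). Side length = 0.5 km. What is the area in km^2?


effective squares = 3 + 2 * 0.5 = 4.0
area = 4.0 * 0.25 = 1.0 km^2

1.0 km^2


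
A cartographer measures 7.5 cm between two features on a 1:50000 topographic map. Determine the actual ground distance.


ground = 7.5 cm * 50000 / 100 = 3750.0 m = 3.75 km

3.75 km


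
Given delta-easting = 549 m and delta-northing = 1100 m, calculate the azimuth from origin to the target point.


az = atan2(549, 1100) = 26.5 deg
adjusted to 0-360: 26.5 degrees

26.5 degrees


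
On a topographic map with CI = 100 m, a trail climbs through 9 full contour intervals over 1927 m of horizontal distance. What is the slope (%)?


elevation change = 9 * 100 = 900 m
slope = 900 / 1927 * 100 = 46.7%

46.7%


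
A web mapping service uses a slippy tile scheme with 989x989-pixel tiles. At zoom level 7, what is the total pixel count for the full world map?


tiles per axis = 2^7 = 128
total tiles = 128^2 = 16384
pixels per axis = 128 * 989 = 126592
total pixels = 126592^2 = 16025534464

16025534464 pixels


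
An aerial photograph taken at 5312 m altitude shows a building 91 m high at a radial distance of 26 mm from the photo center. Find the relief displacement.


d = h * r / H = 91 * 26 / 5312 = 0.45 mm

0.45 mm


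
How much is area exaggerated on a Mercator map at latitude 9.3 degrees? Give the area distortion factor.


area_distortion = 1/cos^2(9.3) = 1.027

1.027


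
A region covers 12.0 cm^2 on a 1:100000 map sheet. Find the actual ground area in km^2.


ground_area = 12.0 * (100000/100)^2 = 12000000.0 m^2 = 12.0 km^2

12.0 km^2


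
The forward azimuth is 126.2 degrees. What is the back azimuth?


back azimuth = (126.2 + 180) mod 360 = 306.2 degrees

306.2 degrees


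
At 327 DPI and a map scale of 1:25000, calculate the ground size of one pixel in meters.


pixel_cm = 2.54 / 327 ≈ 0.007768 cm
ground = pixel_cm * 25000 / 100 = 2.54 * 25000 / (327 * 100) = 63500 / 32700 ≈ 1.94 m

1.94 m


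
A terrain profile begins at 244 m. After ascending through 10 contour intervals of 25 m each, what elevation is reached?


elevation = 244 + 10 * 25 = 494 m

494 m


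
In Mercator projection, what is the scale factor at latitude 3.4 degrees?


SF = 1 / cos(3.4) = 1 / 0.99824 = 1.002

1.002


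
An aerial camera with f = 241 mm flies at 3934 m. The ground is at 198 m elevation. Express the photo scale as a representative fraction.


scale = f / (H - h) = 241 mm / 3736 m = 241 / 3736000 = 1:15502

1:15502


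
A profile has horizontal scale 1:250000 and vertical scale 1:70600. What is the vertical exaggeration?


VE = horizontal_scale / vertical_scale = 250000 / 70600 ≈ 3.5

3.5x


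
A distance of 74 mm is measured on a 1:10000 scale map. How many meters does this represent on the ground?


ground = 74 mm * 10000 / 1000 = 740.0 m

740.0 m


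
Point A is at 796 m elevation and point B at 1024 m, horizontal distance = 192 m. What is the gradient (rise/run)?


gradient = (1024 - 796) / 192 = 228 / 192 = 1.1875

1.1875


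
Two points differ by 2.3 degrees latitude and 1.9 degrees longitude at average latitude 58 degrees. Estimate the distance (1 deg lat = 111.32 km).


dlat_km = 2.3 * 111.32 = 256.036
dlon_km = 1.9 * 111.32 * cos(58) ≈ 112.082
dist = sqrt(256.036^2 + 112.082^2) ≈ 279.5 km

279.5 km


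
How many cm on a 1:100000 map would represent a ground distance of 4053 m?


map_cm = 4053 * 100 / 100000 = 4.053 cm ≈ 4.05 cm

4.05 cm


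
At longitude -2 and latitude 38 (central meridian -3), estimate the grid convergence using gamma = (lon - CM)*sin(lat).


gamma = (-2 - -3) * sin(38) = 1 * 0.615661 = 0.616 degrees

0.616 degrees


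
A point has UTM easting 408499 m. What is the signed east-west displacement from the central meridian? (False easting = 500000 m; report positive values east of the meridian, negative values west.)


displacement = 408499 - 500000 = -91501 m

-91501 m


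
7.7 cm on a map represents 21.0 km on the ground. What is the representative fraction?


ground = 21.0 km = 2100000 cm; RF denominator = ground / map = 2100000 / 7.7 ≈ 272727; RF = 1:272727

1:272727


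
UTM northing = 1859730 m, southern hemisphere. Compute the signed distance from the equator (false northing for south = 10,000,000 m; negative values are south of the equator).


For southern: actual = 1859730 - 10000000 = -8140270 m

-8140270 m


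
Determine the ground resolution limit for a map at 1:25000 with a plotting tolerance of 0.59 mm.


ground = 0.59 mm * 25000 / 1000 = 14.75 m

14.75 m


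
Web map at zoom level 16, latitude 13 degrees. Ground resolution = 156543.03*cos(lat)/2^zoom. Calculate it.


res = 156543.03 * cos(13) / 2^16 = 156543.03 * 0.97437006 / 65536 = 2.33 m/pixel

2.33 m/pixel


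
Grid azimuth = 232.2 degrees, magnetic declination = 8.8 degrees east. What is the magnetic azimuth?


magnetic azimuth = grid azimuth - declination (east +ve)
mag_az = 232.2 - 8.8 = 223.4 degrees

223.4 degrees


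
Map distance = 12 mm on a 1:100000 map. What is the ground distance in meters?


ground = 12 mm * 100000 / 1000 = 1200.0 m

1200.0 m


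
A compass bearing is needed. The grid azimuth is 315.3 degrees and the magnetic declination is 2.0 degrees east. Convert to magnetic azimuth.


magnetic azimuth = grid azimuth - declination (east +ve)
mag_az = 315.3 - 2.0 = 313.3 degrees

313.3 degrees


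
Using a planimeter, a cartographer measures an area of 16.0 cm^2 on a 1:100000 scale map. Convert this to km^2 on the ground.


ground_area = 16.0 * (100000/100)^2 = 16000000.0 m^2 = 16.0 km^2

16.0 km^2


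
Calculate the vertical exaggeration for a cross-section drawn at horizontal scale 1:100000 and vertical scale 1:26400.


VE = horizontal_scale / vertical_scale = 100000 / 26400 ≈ 3.8

3.8x


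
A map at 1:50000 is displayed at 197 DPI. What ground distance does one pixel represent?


pixel_cm = 2.54 / 197 ≈ 0.012893 cm
ground = pixel_cm * 50000 / 100 = 2.54 * 50000 / (197 * 100) = 127000 / 19700 ≈ 6.45 m

6.45 m


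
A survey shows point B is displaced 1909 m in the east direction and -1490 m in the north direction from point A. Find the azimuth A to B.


az = atan2(1909, -1490) = 128.0 deg
adjusted to 0-360: 128.0 degrees

128.0 degrees


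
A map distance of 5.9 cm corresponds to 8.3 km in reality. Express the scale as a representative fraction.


ground = 8.3 km = 830000 cm; RF denominator = ground / map = 830000 / 5.9 ≈ 140678; RF = 1:140678

1:140678


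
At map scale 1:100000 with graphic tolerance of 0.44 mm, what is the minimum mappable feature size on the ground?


ground = 0.44 mm * 100000 / 1000 = 44.0 m

44.0 m


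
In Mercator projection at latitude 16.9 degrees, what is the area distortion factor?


area_distortion = 1/cos^2(16.9) = 1.092

1.092


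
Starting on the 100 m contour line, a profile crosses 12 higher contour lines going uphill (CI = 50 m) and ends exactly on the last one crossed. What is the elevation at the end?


elevation = 100 + 12 * 50 = 700 m

700 m


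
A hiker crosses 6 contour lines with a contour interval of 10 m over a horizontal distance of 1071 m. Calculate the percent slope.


elevation change = 6 * 10 = 60 m
slope = 60 / 1071 * 100 = 5.6%

5.6%


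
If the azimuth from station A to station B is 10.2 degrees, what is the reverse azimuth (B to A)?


back azimuth = (10.2 + 180) mod 360 = 190.2 degrees

190.2 degrees


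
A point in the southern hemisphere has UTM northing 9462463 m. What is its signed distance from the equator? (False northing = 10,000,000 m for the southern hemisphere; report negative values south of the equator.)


For southern: actual = 9462463 - 10000000 = -537537 m

-537537 m


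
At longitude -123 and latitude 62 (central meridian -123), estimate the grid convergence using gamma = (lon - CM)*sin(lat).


gamma = (-123 - -123) * sin(62) = 0 * 0.882948 = 0.0 degrees

0.0 degrees


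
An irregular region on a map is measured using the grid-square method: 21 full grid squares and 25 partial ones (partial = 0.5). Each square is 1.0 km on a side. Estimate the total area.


effective squares = 21 + 25 * 0.5 = 33.5
area = 33.5 * 1.0 = 33.5 km^2

33.5 km^2


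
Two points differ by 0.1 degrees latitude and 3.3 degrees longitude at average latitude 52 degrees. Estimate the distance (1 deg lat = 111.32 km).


dlat_km = 0.1 * 111.32 = 11.132
dlon_km = 3.3 * 111.32 * cos(52) ≈ 226.167
dist = sqrt(11.132^2 + 226.167^2) ≈ 226.4 km

226.4 km


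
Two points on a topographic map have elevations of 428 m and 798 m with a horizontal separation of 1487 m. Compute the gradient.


gradient = (798 - 428) / 1487 = 370 / 1487 = 0.2488

0.2488


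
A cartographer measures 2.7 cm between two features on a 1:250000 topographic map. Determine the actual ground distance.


ground = 2.7 cm * 250000 / 100 = 6750.0 m = 6.75 km

6.75 km


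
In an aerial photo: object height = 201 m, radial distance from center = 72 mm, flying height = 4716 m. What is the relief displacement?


d = h * r / H = 201 * 72 / 4716 = 3.07 mm

3.07 mm


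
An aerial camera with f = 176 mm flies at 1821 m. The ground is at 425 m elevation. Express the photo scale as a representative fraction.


scale = f / (H - h) = 176 mm / 1396 m = 176 / 1396000 = 1:7932

1:7932


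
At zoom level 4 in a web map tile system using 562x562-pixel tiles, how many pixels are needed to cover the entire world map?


tiles per axis = 2^4 = 16
total tiles = 16^2 = 256
pixels per axis = 16 * 562 = 8992
total pixels = 8992^2 = 80856064

80856064 pixels


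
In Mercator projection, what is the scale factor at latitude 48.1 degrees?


SF = 1 / cos(48.1) = 1 / 0.667833 = 1.497

1.497


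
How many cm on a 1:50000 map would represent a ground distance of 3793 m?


map_cm = 3793 * 100 / 50000 = 7.586 cm ≈ 7.59 cm

7.59 cm


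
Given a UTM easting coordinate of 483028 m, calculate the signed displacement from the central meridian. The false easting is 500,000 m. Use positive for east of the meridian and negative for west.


displacement = 483028 - 500000 = -16972 m

-16972 m


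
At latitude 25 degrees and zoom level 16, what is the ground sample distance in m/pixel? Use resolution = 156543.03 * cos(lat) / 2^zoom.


res = 156543.03 * cos(25) / 2^16 = 156543.03 * 0.90630779 / 65536 = 2.16 m/pixel

2.16 m/pixel


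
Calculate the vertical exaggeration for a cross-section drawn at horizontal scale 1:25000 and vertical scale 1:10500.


VE = horizontal_scale / vertical_scale = 25000 / 10500 ≈ 2.4

2.4x


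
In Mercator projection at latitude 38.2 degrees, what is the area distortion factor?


area_distortion = 1/cos^2(38.2) = 1.619

1.619


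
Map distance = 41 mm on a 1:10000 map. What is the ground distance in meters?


ground = 41 mm * 10000 / 1000 = 410.0 m

410.0 m


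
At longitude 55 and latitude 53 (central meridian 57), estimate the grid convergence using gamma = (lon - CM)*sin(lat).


gamma = (55 - 57) * sin(53) = -2 * 0.798636 = -1.597 degrees

-1.597 degrees


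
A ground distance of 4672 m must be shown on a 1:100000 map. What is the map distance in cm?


map_cm = 4672 * 100 / 100000 = 4.672 cm ≈ 4.67 cm

4.67 cm


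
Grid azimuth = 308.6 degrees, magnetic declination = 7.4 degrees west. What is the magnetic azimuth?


magnetic azimuth = grid azimuth - declination (east +ve)
mag_az = 308.6 - -7.4 = 316.0 degrees

316.0 degrees


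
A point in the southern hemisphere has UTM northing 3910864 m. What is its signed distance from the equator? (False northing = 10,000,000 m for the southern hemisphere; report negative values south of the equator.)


For southern: actual = 3910864 - 10000000 = -6089136 m

-6089136 m


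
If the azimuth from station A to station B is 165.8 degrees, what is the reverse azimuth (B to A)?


back azimuth = (165.8 + 180) mod 360 = 345.8 degrees

345.8 degrees


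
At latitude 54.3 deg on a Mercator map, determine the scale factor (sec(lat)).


SF = 1 / cos(54.3) = 1 / 0.583541 = 1.714

1.714


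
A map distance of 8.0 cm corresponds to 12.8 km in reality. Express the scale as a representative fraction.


ground = 12.8 km = 1280000 cm; RF denominator = ground / map = 1280000 / 8.0 = 160000; RF = 1:160000

1:160000


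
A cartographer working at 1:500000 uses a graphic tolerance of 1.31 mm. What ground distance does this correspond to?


ground = 1.31 mm * 500000 / 1000 = 655.0 m

655.0 m


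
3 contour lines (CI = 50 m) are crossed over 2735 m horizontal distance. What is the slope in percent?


elevation change = 3 * 50 = 150 m
slope = 150 / 2735 * 100 = 5.5%

5.5%


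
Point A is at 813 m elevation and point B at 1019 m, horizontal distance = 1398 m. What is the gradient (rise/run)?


gradient = (1019 - 813) / 1398 = 206 / 1398 = 0.1474

0.1474


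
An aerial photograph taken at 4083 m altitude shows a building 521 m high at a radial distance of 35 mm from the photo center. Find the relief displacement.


d = h * r / H = 521 * 35 / 4083 = 4.47 mm

4.47 mm


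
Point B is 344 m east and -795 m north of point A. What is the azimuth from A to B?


az = atan2(344, -795) = 156.6 deg
adjusted to 0-360: 156.6 degrees

156.6 degrees


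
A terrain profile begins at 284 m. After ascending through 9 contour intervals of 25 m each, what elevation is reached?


elevation = 284 + 9 * 25 = 509 m

509 m


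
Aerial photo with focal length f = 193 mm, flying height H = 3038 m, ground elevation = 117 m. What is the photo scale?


scale = f / (H - h) = 193 mm / 2921 m = 193 / 2921000 = 1:15135

1:15135


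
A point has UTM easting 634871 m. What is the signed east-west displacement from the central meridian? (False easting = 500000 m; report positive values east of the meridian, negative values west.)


displacement = 634871 - 500000 = 134871 m

134871 m


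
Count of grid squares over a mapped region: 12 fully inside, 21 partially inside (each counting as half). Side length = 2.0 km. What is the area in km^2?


effective squares = 12 + 21 * 0.5 = 22.5
area = 22.5 * 4.0 = 90.0 km^2

90.0 km^2


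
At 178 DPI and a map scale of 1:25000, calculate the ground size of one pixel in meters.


pixel_cm = 2.54 / 178 ≈ 0.01427 cm
ground = pixel_cm * 25000 / 100 = 2.54 * 25000 / (178 * 100) = 63500 / 17800 ≈ 3.57 m

3.57 m


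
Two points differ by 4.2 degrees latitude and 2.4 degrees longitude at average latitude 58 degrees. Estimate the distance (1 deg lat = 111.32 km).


dlat_km = 4.2 * 111.32 = 467.544
dlon_km = 2.4 * 111.32 * cos(58) ≈ 141.577
dist = sqrt(467.544^2 + 141.577^2) ≈ 488.5 km

488.5 km


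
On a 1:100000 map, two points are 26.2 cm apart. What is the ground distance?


ground = 26.2 cm * 100000 / 100 = 26200.0 m = 26.2 km

26.2 km


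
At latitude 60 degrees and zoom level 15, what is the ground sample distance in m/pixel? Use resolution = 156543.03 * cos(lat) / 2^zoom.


res = 156543.03 * cos(60) / 2^15 = 156543.03 * 0.5 / 32768 = 2.39 m/pixel

2.39 m/pixel


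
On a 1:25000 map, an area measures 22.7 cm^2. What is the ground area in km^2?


ground_area = 22.7 * (25000/100)^2 = 1418750.0 m^2 = 1.41875 km^2 ≈ 1.419 km^2

1.419 km^2


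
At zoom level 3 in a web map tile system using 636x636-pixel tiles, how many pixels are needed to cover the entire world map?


tiles per axis = 2^3 = 8
total tiles = 8^2 = 64
pixels per axis = 8 * 636 = 5088
total pixels = 5088^2 = 25887744

25887744 pixels


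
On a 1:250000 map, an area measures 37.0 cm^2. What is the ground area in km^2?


ground_area = 37.0 * (250000/100)^2 = 231250000.0 m^2 = 231.25 km^2

231.25 km^2


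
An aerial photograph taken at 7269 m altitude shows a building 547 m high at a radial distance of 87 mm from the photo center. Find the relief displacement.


d = h * r / H = 547 * 87 / 7269 = 6.55 mm

6.55 mm


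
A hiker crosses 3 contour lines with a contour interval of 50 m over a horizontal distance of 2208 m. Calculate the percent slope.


elevation change = 3 * 50 = 150 m
slope = 150 / 2208 * 100 = 6.8%

6.8%


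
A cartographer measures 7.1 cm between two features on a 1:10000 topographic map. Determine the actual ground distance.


ground = 7.1 cm * 10000 / 100 = 710.0 m

710.0 m


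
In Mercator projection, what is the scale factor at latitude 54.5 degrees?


SF = 1 / cos(54.5) = 1 / 0.580703 = 1.722

1.722


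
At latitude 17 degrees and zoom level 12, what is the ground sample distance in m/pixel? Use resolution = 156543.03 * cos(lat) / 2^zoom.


res = 156543.03 * cos(17) / 2^12 = 156543.03 * 0.95630476 / 4096 = 36.55 m/pixel

36.55 m/pixel


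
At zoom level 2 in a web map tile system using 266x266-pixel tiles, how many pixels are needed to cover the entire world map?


tiles per axis = 2^2 = 4
total tiles = 4^2 = 16
pixels per axis = 4 * 266 = 1064
total pixels = 1064^2 = 1132096

1132096 pixels


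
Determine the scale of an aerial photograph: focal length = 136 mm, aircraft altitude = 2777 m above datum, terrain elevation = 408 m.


scale = f / (H - h) = 136 mm / 2369 m = 136 / 2369000 = 1:17419

1:17419


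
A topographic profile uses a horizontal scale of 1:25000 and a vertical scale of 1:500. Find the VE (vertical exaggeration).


VE = horizontal_scale / vertical_scale = 25000 / 500 = 50.0

50.0x


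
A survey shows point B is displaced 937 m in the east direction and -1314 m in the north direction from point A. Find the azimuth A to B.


az = atan2(937, -1314) = 144.5 deg
adjusted to 0-360: 144.5 degrees

144.5 degrees


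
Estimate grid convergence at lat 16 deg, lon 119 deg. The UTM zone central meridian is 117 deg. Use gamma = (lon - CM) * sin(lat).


gamma = (119 - 117) * sin(16) = 2 * 0.275637 = 0.551 degrees

0.551 degrees


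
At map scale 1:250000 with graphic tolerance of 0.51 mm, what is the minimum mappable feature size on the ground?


ground = 0.51 mm * 250000 / 1000 = 127.5 m

127.5 m


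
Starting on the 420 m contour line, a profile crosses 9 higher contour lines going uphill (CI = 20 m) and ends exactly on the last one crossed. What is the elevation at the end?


elevation = 420 + 9 * 20 = 600 m

600 m


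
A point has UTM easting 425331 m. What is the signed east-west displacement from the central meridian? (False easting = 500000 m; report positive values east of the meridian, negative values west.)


displacement = 425331 - 500000 = -74669 m

-74669 m


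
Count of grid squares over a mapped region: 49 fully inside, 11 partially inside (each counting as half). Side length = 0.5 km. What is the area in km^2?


effective squares = 49 + 11 * 0.5 = 54.5
area = 54.5 * 0.25 = 13.625 km^2

13.625 km^2


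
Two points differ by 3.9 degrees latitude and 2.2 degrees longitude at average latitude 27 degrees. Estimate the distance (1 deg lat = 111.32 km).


dlat_km = 3.9 * 111.32 = 434.148
dlon_km = 2.2 * 111.32 * cos(27) ≈ 218.211
dist = sqrt(434.148^2 + 218.211^2) ≈ 485.9 km

485.9 km


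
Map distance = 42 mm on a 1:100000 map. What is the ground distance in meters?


ground = 42 mm * 100000 / 1000 = 4200.0 m

4200.0 m


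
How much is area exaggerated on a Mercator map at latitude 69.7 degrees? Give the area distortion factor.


area_distortion = 1/cos^2(69.7) = 8.308

8.308


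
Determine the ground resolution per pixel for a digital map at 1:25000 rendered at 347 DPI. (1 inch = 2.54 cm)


pixel_cm = 2.54 / 347 ≈ 0.00732 cm
ground = pixel_cm * 25000 / 100 = 2.54 * 25000 / (347 * 100) = 63500 / 34700 ≈ 1.83 m

1.83 m


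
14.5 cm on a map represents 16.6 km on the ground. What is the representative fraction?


ground = 16.6 km = 1660000 cm; RF denominator = ground / map = 1660000 / 14.5 ≈ 114483; RF = 1:114483

1:114483


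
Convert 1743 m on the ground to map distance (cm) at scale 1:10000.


map_cm = 1743 * 100 / 10000 = 17.43 cm

17.43 cm


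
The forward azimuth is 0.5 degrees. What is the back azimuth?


back azimuth = (0.5 + 180) mod 360 = 180.5 degrees

180.5 degrees


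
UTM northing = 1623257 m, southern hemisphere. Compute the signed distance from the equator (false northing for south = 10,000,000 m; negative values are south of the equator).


For southern: actual = 1623257 - 10000000 = -8376743 m

-8376743 m


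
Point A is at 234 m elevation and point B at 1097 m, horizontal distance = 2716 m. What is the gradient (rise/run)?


gradient = (1097 - 234) / 2716 = 863 / 2716 = 0.3177

0.3177


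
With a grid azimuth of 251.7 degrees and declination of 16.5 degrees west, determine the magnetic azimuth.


magnetic azimuth = grid azimuth - declination (east +ve)
mag_az = 251.7 - -16.5 = 268.2 degrees

268.2 degrees


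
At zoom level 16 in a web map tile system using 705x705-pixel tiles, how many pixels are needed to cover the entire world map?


tiles per axis = 2^16 = 65536
total tiles = 65536^2 = 4294967296
pixels per axis = 65536 * 705 = 46202880
total pixels = 46202880^2 = 2134706120294400

2134706120294400 pixels


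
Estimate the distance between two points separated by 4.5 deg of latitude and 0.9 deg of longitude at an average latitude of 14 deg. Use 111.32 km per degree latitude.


dlat_km = 4.5 * 111.32 = 500.94
dlon_km = 0.9 * 111.32 * cos(14) ≈ 97.212
dist = sqrt(500.94^2 + 97.212^2) ≈ 510.3 km

510.3 km


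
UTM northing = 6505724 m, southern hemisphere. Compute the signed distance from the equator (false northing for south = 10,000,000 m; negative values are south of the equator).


For southern: actual = 6505724 - 10000000 = -3494276 m

-3494276 m


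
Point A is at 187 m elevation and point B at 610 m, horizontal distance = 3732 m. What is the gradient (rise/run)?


gradient = (610 - 187) / 3732 = 423 / 3732 = 0.1133

0.1133


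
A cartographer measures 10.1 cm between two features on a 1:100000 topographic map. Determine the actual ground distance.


ground = 10.1 cm * 100000 / 100 = 10100.0 m = 10.1 km

10.1 km


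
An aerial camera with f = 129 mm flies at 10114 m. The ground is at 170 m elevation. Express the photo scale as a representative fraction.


scale = f / (H - h) = 129 mm / 9944 m = 129 / 9944000 = 1:77085

1:77085


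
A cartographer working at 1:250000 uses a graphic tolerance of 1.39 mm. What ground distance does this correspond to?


ground = 1.39 mm * 250000 / 1000 = 347.5 m

347.5 m


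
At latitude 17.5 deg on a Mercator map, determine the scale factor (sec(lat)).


SF = 1 / cos(17.5) = 1 / 0.953717 = 1.049

1.049


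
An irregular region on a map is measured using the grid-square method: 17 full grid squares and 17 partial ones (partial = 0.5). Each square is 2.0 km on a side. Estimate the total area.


effective squares = 17 + 17 * 0.5 = 25.5
area = 25.5 * 4.0 = 102.0 km^2

102.0 km^2


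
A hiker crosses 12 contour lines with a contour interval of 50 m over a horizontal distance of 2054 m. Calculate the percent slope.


elevation change = 12 * 50 = 600 m
slope = 600 / 2054 * 100 = 29.2%

29.2%


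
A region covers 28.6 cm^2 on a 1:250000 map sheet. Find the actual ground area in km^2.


ground_area = 28.6 * (250000/100)^2 = 178750000.0 m^2 = 178.75 km^2

178.75 km^2
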